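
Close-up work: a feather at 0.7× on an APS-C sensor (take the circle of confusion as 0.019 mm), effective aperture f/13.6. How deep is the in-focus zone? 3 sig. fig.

At magnification m, DoF ≈ 2·N_eff·c/m² = 2 × 13.6 × 0.019 / 0.7² = 0.5168 / 0.49 ≈ 1.05 mm.

1.05 mm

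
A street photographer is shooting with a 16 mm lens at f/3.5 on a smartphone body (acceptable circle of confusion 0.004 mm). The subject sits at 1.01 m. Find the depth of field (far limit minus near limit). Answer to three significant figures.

Hyperfocal distance H = f²/(N·c) + f = 16²/(3.5 × 0.004) + 16 = 256/0.014 + 16 ≈ 18301.7 mm ≈ 18.30 m.
Near limit Dn = s·(H − f)/(H + s − 2f) = 1010 × (18301.7 − 16) / (18301.7 + 1010 − 2 × 16) = 1010 × 18285.7 / 19279.7 ≈ 957.93 mm.
Far limit Df = s·(H − f)/(H − s) = 1010 × (18301.7 − 16) / (18301.7 − 1010) = 1010 × 18285.7 / 17291.7 ≈ 1068.06 mm.
Depth of field = Df − Dn = 1068.06 − 957.93 ≈ 110.13 mm.

110 mm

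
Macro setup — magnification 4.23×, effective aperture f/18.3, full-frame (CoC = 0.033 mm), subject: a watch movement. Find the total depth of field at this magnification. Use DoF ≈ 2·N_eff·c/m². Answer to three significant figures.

0.0675 mm

At magnification m, DoF ≈ 2·N_eff·c/m² = 2 × 18.3 × 0.033 / 4.23² = 1.208 / 17.89 ≈ 0.0675 mm.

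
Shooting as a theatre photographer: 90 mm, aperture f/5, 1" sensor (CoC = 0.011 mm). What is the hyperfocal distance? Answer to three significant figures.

Hyperfocal distance H = f²/(N·c) + f = 90²/(5 × 0.011) + 90 = 8100/0.055 + 90 ≈ 147362.7 mm ≈ 147 m.

147 m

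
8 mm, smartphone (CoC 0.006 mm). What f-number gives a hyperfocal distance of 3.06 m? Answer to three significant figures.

f/3.49

Rearrange H = f²/(N·c) + f for N: N = f² / ((H − f)·c).
N = 8² / ((3060 − 8) × 0.006) = 64 / 18.31 ≈ 3.49.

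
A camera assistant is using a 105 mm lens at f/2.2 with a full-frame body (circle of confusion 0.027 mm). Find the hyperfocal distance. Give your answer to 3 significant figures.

Hyperfocal distance H = f²/(N·c) + f = 105²/(2.2 × 0.027) + 105 = 11025/0.0594 + 105 ≈ 185711.1 mm ≈ 186 m.

186 m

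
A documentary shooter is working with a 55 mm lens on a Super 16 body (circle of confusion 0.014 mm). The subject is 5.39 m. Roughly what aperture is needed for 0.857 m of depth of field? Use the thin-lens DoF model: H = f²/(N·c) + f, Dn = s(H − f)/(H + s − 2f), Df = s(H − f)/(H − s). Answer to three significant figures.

Write h = H − f = f²/(N·c). The thin-lens limits are Dn = s·h/(h + (s−f)) and Df = s·h/(h − (s−f)), so DoF = Df − Dn = 2·s·(s−f)·h / (h² − (s−f)²).
That is a quadratic in h: DoF·h² − 2·s·(s−f)·h − DoF·(s−f)² = 0 ⇒ h = (s−f)·(s + √(s² + DoF²)) / DoF = 5335 × (5390 + √(5390² + 857²)) / 857 = 5335 × (5390 + 5457.71) / 857 ≈ 67529 mm.
Then N = f²/(c·h) = 55² / (0.014 × 67529) = 3025 / 945.41 ≈ 3.20.

f/3.20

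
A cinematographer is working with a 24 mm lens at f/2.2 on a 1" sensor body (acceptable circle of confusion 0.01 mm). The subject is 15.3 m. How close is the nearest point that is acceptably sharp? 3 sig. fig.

9.66 m

Hyperfocal distance H = f²/(N·c) + f = 24²/(2.2 × 0.01) + 24 = 576/0.022 + 24 ≈ 26205.8 mm ≈ 26.21 m.
Near limit Dn = s·(H − f)/(H + s − 2f) = 15300 × (26205.8 − 24) / (26205.8 + 15300 − 2 × 24) = 15300 × 26181.8 / 41457.8 ≈ 9662.4 mm ≈ 9.66 m.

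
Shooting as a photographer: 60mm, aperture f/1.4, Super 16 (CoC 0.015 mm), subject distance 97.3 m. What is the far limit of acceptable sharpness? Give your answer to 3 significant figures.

Hyperfocal distance H = f²/(N·c) + f = 60²/(1.4 × 0.015) + 60 = 3600/0.021 + 60 ≈ 171488.6 mm ≈ 171.5 m.
Far limit Df = s·(H − f)/(H − s) = 97300 × (171488.6 − 60) / (171488.6 − 97300) = 97300 × 171428.6 / 74188.6 ≈ 224832 mm ≈ 225 m.

225 m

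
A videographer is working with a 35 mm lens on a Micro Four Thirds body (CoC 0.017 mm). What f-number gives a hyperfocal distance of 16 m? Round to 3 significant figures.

f/4.51

Rearrange H = f²/(N·c) + f for N: N = f² / ((H − f)·c).
N = 35² / ((16000 − 35) × 0.017) = 1225 / 271.4 ≈ 4.51.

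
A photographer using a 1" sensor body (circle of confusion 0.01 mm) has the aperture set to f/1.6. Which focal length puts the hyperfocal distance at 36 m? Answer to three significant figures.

From H = f²/(N·c) + f, with f ≪ H: f ≈ √(H·N·c) = √(36000 × 1.6 × 0.01) = √576.00 ≈ 24.00 mm.
The +f correction barely moves this — solving exactly, f² + N·c·f − N·c·H = 0 ⇒ f = (−N·c + √((N·c)² + 4·N·c·H))/2 = (−0.016 + √2304.0)/2 ≈ 23.992 mm, so f ≈ 24.0 mm.

24.0 mm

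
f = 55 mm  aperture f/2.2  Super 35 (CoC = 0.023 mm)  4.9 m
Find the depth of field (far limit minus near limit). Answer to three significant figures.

Hyperfocal distance H = f²/(N·c) + f = 55²/(2.2 × 0.023) + 55 = 3025/0.0506 + 55 ≈ 59837.6 mm ≈ 59.84 m.
Near limit Dn = s·(H − f)/(H + s − 2f) = 4900 × (59837.6 − 55) / (59837.6 + 4900 − 2 × 55) = 4900 × 59782.6 / 64627.6 ≈ 4532.66 mm.
Far limit Df = s·(H − f)/(H − s) = 4900 × (59837.6 − 55) / (59837.6 − 4900) = 4900 × 59782.6 / 54937.6 ≈ 5332.14 mm.
Depth of field = Df − Dn = 5332.14 − 4532.66 ≈ 799.48 mm ≈ 0.799 m.

0.799 m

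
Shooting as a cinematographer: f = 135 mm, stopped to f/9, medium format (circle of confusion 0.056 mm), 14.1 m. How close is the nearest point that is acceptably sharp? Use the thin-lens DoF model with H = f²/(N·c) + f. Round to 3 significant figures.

Hyperfocal distance H = f²/(N·c) + f = 135²/(9 × 0.056) + 135 = 18225/0.504 + 135 ≈ 36295.7 mm ≈ 36.30 m.
Near limit Dn = s·(H − f)/(H + s − 2f) = 14100 × (36295.7 − 135) / (36295.7 + 14100 − 2 × 135) = 14100 × 36160.7 / 50125.7 ≈ 10172 mm ≈ 10.2 m.

10.2 m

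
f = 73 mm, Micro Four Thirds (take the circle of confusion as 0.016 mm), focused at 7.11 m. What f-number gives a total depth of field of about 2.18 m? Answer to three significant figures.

f/7.09

Write h = H − f = f²/(N·c). The thin-lens limits are Dn = s·h/(h + (s−f)) and Df = s·h/(h − (s−f)), so DoF = Df − Dn = 2·s·(s−f)·h / (h² − (s−f)²).
That is a quadratic in h: DoF·h² − 2·s·(s−f)·h − DoF·(s−f)² = 0 ⇒ h = (s−f)·(s + √(s² + DoF²)) / DoF = 7037 × (7110 + √(7110² + 2180²)) / 2180 = 7037 × (7110 + 7436.70) / 2180 ≈ 46956 mm.
Then N = f²/(c·h) = 73² / (0.016 × 46956) = 5329 / 751.30 ≈ 7.09.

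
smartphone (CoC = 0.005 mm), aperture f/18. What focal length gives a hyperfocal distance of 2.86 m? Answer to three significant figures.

16.0 mm

From H = f²/(N·c) + f, with f ≪ H: f ≈ √(H·N·c) = √(2860 × 18 × 0.005) = √257.40 ≈ 16.04 mm.
The +f correction barely moves this — solving exactly, f² + N·c·f − N·c·H = 0 ⇒ f = (−N·c + √((N·c)² + 4·N·c·H))/2 = (−0.09 + √1029.6)/2 ≈ 15.999 mm, so f ≈ 16.0 mm.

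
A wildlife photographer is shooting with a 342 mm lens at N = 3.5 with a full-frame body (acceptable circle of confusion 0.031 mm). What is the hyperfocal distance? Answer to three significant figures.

Hyperfocal distance H = f²/(N·c) + f = 342²/(3.5 × 0.031) + 342 = 116964/0.1085 + 342 ≈ 1078351.2 mm ≈ 1080 m.

1080 m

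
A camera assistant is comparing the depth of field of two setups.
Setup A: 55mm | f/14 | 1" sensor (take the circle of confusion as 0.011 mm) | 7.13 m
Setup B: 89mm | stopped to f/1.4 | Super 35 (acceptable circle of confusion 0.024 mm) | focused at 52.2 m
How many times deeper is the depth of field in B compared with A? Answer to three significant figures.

4.11

Setup A: H = 55²/(14×0.011) + 55 ≈ 19697.9 mm; DoF = Df − Dn = 11143.8 − 5241.9 ≈ 5901.9 mm.
Setup B: H = 89²/(1.4×0.024) + 89 ≈ 235833.0 mm; DoF = Df − Dn = 67013 − 42750 ≈ 24263 mm.
Ratio = 24263 / 5901.9 ≈ 4.11.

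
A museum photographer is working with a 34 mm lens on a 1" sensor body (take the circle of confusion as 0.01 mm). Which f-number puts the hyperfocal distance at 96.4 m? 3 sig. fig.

Rearrange H = f²/(N·c) + f for N: N = f² / ((H − f)·c).
N = 34² / ((96400 − 34) × 0.01) = 1156 / 963.7 ≈ 1.20.

f/1.20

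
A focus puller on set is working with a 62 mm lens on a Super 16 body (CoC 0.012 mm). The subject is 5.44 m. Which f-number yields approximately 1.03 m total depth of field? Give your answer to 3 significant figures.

Write h = H − f = f²/(N·c). The thin-lens limits are Dn = s·h/(h + (s−f)) and Df = s·h/(h − (s−f)), so DoF = Df − Dn = 2·s·(s−f)·h / (h² − (s−f)²).
That is a quadratic in h: DoF·h² − 2·s·(s−f)·h − DoF·(s−f)² = 0 ⇒ h = (s−f)·(s + √(s² + DoF²)) / DoF = 5378 × (5440 + √(5440² + 1030²)) / 1030 = 5378 × (5440 + 5536.65) / 1030 ≈ 57313 mm.
Then N = f²/(c·h) = 62² / (0.012 × 57313) = 3844 / 687.76 ≈ 5.59.

f/5.59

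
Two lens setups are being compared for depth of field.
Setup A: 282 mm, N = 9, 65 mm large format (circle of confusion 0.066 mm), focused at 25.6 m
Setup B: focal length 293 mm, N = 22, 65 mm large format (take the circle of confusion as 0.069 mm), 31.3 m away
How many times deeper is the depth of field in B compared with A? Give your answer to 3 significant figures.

4.89

Setup A: H = 282²/(9×0.066) + 282 ≈ 134160.8 mm; DoF = Df − Dn = 31570 − 21529 ≈ 10041 mm.
Setup B: H = 293²/(22×0.069) + 293 ≈ 56847.0 mm; DoF = Df − Dn = 69290 − 20216 ≈ 49074 mm.
Ratio = 49074 / 10041 ≈ 4.89.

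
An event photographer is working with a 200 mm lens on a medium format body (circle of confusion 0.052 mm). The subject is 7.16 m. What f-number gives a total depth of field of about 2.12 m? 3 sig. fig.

f/16

Write h = H − f = f²/(N·c). The thin-lens limits are Dn = s·h/(h + (s−f)) and Df = s·h/(h − (s−f)), so DoF = Df − Dn = 2·s·(s−f)·h / (h² − (s−f)²).
That is a quadratic in h: DoF·h² − 2·s·(s−f)·h − DoF·(s−f)² = 0 ⇒ h = (s−f)·(s + √(s² + DoF²)) / DoF = 6960 × (7160 + √(7160² + 2120²)) / 2120 = 6960 × (7160 + 7467.26) / 2120 ≈ 48022 mm.
Then N = f²/(c·h) = 200² / (0.052 × 48022) = 40000 / 2497.1 ≈ 16.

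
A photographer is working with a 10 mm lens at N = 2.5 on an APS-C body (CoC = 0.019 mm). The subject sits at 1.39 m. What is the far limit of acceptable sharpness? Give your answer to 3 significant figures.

Hyperfocal distance H = f²/(N·c) + f = 10²/(2.5 × 0.019) + 10 = 100/0.0475 + 10 ≈ 2115.3 mm ≈ 2.115 m.
Far limit Df = s·(H − f)/(H − s) = 1390 × (2115.3 − 10) / (2115.3 − 1390) = 1390 × 2105.3 / 725.3 ≈ 4034.8 mm ≈ 4.03 m.

4.03 m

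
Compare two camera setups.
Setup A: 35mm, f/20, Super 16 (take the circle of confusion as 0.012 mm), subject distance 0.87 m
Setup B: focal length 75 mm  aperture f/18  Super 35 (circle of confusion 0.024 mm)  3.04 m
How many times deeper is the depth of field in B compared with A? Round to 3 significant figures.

Setup A: H = 35²/(20×0.012) + 35 ≈ 5139.2 mm; DoF = Df − Dn = 1040.16 − 747.68 ≈ 292.48 mm.
Setup B: H = 75²/(18×0.024) + 75 ≈ 13095.8 mm; DoF = Df − Dn = 3936.4 − 2476.2 ≈ 1460.2 mm.
Ratio = 1460.2 / 292.48 ≈ 4.99.

4.99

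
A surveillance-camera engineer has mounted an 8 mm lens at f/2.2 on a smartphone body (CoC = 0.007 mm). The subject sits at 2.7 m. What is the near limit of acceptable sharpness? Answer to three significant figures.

Hyperfocal distance H = f²/(N·c) + f = 8²/(2.2 × 0.007) + 8 = 64/0.0154 + 8 ≈ 4163.8 mm ≈ 4.164 m.
Near limit Dn = s·(H − f)/(H + s − 2f) = 2700 × (4163.8 − 8) / (4163.8 + 2700 − 2 × 8) = 2700 × 4155.8 / 6847.8 ≈ 1638.6 mm ≈ 1.64 m.

1.64 m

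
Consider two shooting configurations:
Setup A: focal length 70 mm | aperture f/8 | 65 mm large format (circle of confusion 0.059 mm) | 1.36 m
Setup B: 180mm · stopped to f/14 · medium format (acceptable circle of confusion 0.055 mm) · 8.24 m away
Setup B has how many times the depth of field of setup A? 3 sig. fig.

Setup A: H = 70²/(8×0.059) + 70 ≈ 10451.4 mm; DoF = Df − Dn = 1552.97 − 1209.68 ≈ 343.29 mm.
Setup B: H = 180²/(14×0.055) + 180 ≈ 42257.9 mm; DoF = Df − Dn = 10192.3 − 6915.4 ≈ 3276.9 mm.
Ratio = 3276.9 / 343.29 ≈ 9.55.

9.55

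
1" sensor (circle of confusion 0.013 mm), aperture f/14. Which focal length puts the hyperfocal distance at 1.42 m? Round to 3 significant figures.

From H = f²/(N·c) + f, with f ≪ H: f ≈ √(H·N·c) = √(1420 × 14 × 0.013) = √258.44 ≈ 16.08 mm.
Exact: f² + N·c·f − N·c·H = 0 ⇒ f = (−N·c + √((N·c)² + 4·N·c·H))/2 = (−0.182 + √1033.8)/2 ≈ 15.985 mm ≈ 16.0 mm.

16.0 mm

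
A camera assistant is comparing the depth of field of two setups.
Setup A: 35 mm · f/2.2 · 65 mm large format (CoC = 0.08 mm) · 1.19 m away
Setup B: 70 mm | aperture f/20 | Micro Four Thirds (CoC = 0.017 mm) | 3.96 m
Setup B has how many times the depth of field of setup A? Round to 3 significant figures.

5.68

Setup A: H = 35²/(2.2×0.08) + 35 ≈ 6995.2 mm; DoF = Df − Dn = 1426.76 − 1020.63 ≈ 406.13 mm.
Setup B: H = 70²/(20×0.017) + 70 ≈ 14481.8 mm; DoF = Df − Dn = 5424.1 − 3118.3 ≈ 2305.8 mm.
Ratio = 2305.8 / 406.13 ≈ 5.68.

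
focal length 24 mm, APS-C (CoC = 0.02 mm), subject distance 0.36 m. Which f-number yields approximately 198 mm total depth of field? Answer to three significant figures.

f/22

Write h = H − f = f²/(N·c). The thin-lens limits are Dn = s·h/(h + (s−f)) and Df = s·h/(h − (s−f)), so DoF = Df − Dn = 2·s·(s−f)·h / (h² − (s−f)²).
That is a quadratic in h: DoF·h² − 2·s·(s−f)·h − DoF·(s−f)² = 0 ⇒ h = (s−f)·(s + √(s² + DoF²)) / DoF = 336 × (360 + √(360² + 198²)) / 198 = 336 × (360 + 410.858) / 198 ≈ 1308.1 mm.
Then N = f²/(c·h) = 24² / (0.02 × 1308.1) = 576 / 26.162 ≈ 22.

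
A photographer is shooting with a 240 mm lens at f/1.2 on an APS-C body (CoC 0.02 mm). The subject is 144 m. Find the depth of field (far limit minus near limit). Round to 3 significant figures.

17.3 m

Hyperfocal distance H = f²/(N·c) + f = 240²/(1.2 × 0.02) + 240 = 57600/0.024 + 240 ≈ 2400240.0 mm ≈ 2400 m.
Near limit Dn = s·(H − f)/(H + s − 2f) = 144000 × (2400240.0 − 240) / (2400240.0 + 144000 − 2 × 240) = 144000 × 2400000.0 / 2543760.0 ≈ 135862 mm.
Far limit Df = s·(H − f)/(H − s) = 144000 × (2400240.0 − 240) / (2400240.0 − 144000) = 144000 × 2400000.0 / 2256240.0 ≈ 153175 mm.
Depth of field = Df − Dn = 153175 − 135862 ≈ 17313 mm ≈ 17.3 m.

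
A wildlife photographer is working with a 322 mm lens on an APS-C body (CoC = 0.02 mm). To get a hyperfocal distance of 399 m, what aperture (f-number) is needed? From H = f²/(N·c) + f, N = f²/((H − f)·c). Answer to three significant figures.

f/13

Rearrange H = f²/(N·c) + f for N: N = f² / ((H − f)·c).
N = 322² / ((399000 − 322) × 0.02) = 103684 / 7974 ≈ 13.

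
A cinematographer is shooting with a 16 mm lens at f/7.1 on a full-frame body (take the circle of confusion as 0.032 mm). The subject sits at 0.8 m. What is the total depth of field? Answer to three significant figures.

Hyperfocal distance H = f²/(N·c) + f = 16²/(7.1 × 0.032) + 16 = 256/0.2272 + 16 ≈ 1142.8 mm ≈ 1.143 m.
Near limit Dn = s·(H − f)/(H + s − 2f) = 800 × (1142.8 − 16) / (1142.8 + 800 − 2 × 16) = 800 × 1126.8 / 1910.8 ≈ 471.8 mm.
Far limit Df = s·(H − f)/(H − s) = 800 × (1142.8 − 16) / (1142.8 − 800) = 800 × 1126.8 / 342.8 ≈ 2629.8 mm.
Depth of field = Df − Dn = 2629.8 − 471.8 ≈ 2158.0 mm ≈ 2.16 m.

2.16 m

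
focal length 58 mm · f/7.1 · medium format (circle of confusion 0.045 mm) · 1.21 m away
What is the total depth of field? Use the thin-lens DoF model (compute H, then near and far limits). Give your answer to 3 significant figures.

Hyperfocal distance H = f²/(N·c) + f = 58²/(7.1 × 0.045) + 58 = 3364/0.3195 + 58 ≈ 10587.0 mm ≈ 10.59 m.
Near limit Dn = s·(H − f)/(H + s − 2f) = 1210 × (10587.0 − 58) / (10587.0 + 1210 − 2 × 58) = 1210 × 10529.0 / 11681.0 ≈ 1090.67 mm.
Far limit Df = s·(H − f)/(H − s) = 1210 × (10587.0 − 58) / (10587.0 − 1210) = 1210 × 10529.0 / 9377.0 ≈ 1358.65 mm.
Depth of field = Df − Dn = 1358.65 − 1090.67 ≈ 267.98 mm.

268 mm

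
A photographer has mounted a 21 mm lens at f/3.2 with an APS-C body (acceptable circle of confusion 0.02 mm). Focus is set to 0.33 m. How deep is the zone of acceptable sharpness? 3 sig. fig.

29.7 mm

Hyperfocal distance H = f²/(N·c) + f = 21²/(3.2 × 0.02) + 21 = 441/0.064 + 21 ≈ 6911.6 mm ≈ 6.912 m.
Near limit Dn = s·(H − f)/(H + s − 2f) = 330 × (6911.6 − 21) / (6911.6 + 330 − 2 × 21) = 330 × 6890.6 / 7199.6 ≈ 315.837 mm.
Far limit Df = s·(H − f)/(H − s) = 330 × (6911.6 − 21) / (6911.6 − 330) = 330 × 6890.6 / 6581.6 ≈ 345.493 mm.
Depth of field = Df − Dn = 345.493 − 315.837 ≈ 29.656 mm.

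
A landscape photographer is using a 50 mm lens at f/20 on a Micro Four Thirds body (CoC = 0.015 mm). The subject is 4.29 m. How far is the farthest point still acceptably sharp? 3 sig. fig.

8.73 m

Hyperfocal distance H = f²/(N·c) + f = 50²/(20 × 0.015) + 50 = 2500/0.3 + 50 ≈ 8383.3 mm ≈ 8.383 m.
Far limit Df = s·(H − f)/(H − s) = 4290 × (8383.3 − 50) / (8383.3 − 4290) = 4290 × 8333.3 / 4093.3 ≈ 8733.7 mm ≈ 8.73 m.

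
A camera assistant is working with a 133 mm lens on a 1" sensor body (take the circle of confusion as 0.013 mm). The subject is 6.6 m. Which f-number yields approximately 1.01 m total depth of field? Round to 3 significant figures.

f/16

Write h = H − f = f²/(N·c). The thin-lens limits are Dn = s·h/(h + (s−f)) and Df = s·h/(h − (s−f)), so DoF = Df − Dn = 2·s·(s−f)·h / (h² − (s−f)²).
That is a quadratic in h: DoF·h² − 2·s·(s−f)·h − DoF·(s−f)² = 0 ⇒ h = (s−f)·(s + √(s² + DoF²)) / DoF = 6467 × (6600 + √(6600² + 1010²)) / 1010 = 6467 × (6600 + 6676.83) / 1010 ≈ 85011 mm.
Then N = f²/(c·h) = 133² / (0.013 × 85011) = 17689 / 1105.1 ≈ 16.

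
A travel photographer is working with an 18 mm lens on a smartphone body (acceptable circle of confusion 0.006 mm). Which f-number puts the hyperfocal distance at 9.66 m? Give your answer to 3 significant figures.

Rearrange H = f²/(N·c) + f for N: N = f² / ((H − f)·c).
N = 18² / ((9660 − 18) × 0.006) = 324 / 57.85 ≈ 5.60.

f/5.60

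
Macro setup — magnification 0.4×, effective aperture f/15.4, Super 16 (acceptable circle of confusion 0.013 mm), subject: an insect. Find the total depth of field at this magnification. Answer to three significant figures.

At magnification m, DoF ≈ 2·N_eff·c/m² = 2 × 15.4 × 0.013 / 0.4² = 0.4004 / 0.16 ≈ 2.5 mm.

2.50 mm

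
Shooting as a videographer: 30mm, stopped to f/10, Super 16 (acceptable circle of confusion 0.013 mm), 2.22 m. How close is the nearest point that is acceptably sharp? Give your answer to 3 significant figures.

Hyperfocal distance H = f²/(N·c) + f = 30²/(10 × 0.013) + 30 = 900/0.13 + 30 ≈ 6953.1 mm ≈ 6.953 m.
Near limit Dn = s·(H − f)/(H + s − 2f) = 2220 × (6953.1 − 30) / (6953.1 + 2220 − 2 × 30) = 2220 × 6923.1 / 9113.1 ≈ 1686.5 mm ≈ 1.69 m.

1.69 m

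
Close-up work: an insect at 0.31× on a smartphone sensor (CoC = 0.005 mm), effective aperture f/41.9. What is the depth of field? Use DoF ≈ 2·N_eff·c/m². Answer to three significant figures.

4.36 mm

At magnification m, DoF ≈ 2·N_eff·c/m² = 2 × 41.9 × 0.005 / 0.31² = 0.419 / 0.0961 ≈ 4.36 mm.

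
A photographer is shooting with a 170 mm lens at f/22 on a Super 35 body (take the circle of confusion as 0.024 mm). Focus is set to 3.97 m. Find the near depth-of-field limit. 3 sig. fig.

Hyperfocal distance H = f²/(N·c) + f = 170²/(22 × 0.024) + 170 = 28900/0.528 + 170 ≈ 54904.8 mm ≈ 54.90 m.
Near limit Dn = s·(H − f)/(H + s − 2f) = 3970 × (54904.8 − 170) / (54904.8 + 3970 − 2 × 170) = 3970 × 54734.8 / 58534.8 ≈ 3712.3 mm ≈ 3.71 m.

3.71 m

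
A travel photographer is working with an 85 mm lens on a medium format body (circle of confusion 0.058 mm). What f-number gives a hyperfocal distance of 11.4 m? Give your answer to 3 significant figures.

Rearrange H = f²/(N·c) + f for N: N = f² / ((H − f)·c).
N = 85² / ((11400 − 85) × 0.058) = 7225 / 656.3 ≈ 11.

f/11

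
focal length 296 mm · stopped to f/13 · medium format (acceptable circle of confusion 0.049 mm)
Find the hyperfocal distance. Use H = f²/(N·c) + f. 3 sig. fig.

Hyperfocal distance H = f²/(N·c) + f = 296²/(13 × 0.049) + 296 = 87616/0.637 + 296 ≈ 137840.7 mm ≈ 138 m.

138 m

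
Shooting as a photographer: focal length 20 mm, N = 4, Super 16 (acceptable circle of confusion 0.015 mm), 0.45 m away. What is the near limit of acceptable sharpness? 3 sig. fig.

Hyperfocal distance H = f²/(N·c) + f = 20²/(4 × 0.015) + 20 = 400/0.06 + 20 ≈ 6686.7 mm ≈ 6.687 m.
Near limit Dn = s·(H − f)/(H + s − 2f) = 450 × (6686.7 − 20) / (6686.7 + 450 − 2 × 20) = 450 × 6666.7 / 7096.7 ≈ 422.73 mm.

423 mm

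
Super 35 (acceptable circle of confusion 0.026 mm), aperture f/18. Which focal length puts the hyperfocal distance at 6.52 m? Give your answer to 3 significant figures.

55.0 mm

From H = f²/(N·c) + f, with f ≪ H: f ≈ √(H·N·c) = √(6520 × 18 × 0.026) = √3051.4 ≈ 55.24 mm.
Exact: f² + N·c·f − N·c·H = 0 ⇒ f = (−N·c + √((N·c)² + 4·N·c·H))/2 = (−0.468 + √12206)/2 ≈ 55.006 mm ≈ 55.0 mm.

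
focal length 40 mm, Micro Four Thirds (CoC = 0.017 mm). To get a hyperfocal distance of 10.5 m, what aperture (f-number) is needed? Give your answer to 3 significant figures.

Rearrange H = f²/(N·c) + f for N: N = f² / ((H − f)·c).
N = 40² / ((10500 − 40) × 0.017) = 1600 / 177.8 ≈ 9.

f/9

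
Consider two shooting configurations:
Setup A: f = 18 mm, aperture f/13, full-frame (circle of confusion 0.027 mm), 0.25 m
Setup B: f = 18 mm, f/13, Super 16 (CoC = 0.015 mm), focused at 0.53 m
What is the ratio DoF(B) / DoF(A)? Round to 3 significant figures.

2.69

Setup A: H = 18²/(13×0.027) + 18 ≈ 941.1 mm; DoF = Df − Dn = 333.93 − 199.79 ≈ 134.14 mm.
Setup B: H = 18²/(13×0.015) + 18 ≈ 1679.5 mm; DoF = Df − Dn = 766.06 − 405.15 ≈ 360.91 mm.
Ratio = 360.91 / 134.14 ≈ 2.69.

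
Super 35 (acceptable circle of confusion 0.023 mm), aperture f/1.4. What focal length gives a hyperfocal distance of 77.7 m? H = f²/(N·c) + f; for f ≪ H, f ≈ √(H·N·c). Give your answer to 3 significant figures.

From H = f²/(N·c) + f, with f ≪ H: f ≈ √(H·N·c) = √(77700 × 1.4 × 0.023) = √2501.9 ≈ 50.02 mm.
The +f correction barely moves this — solving exactly, f² + N·c·f − N·c·H = 0 ⇒ f = (−N·c + √((N·c)² + 4·N·c·H))/2 = (−0.0322 + √10008)/2 ≈ 50.003 mm, so f ≈ 50.0 mm.

50.0 mm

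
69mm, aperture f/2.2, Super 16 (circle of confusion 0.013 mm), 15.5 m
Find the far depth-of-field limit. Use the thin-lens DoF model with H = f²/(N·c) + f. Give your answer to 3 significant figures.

Hyperfocal distance H = f²/(N·c) + f = 69²/(2.2 × 0.013) + 69 = 4761/0.0286 + 69 ≈ 166537.5 mm ≈ 166.5 m.
Far limit Df = s·(H − f)/(H − s) = 15500 × (166537.5 − 69) / (166537.5 − 15500) = 15500 × 166468.5 / 151037.5 ≈ 17084 mm ≈ 17.1 m.

17.1 m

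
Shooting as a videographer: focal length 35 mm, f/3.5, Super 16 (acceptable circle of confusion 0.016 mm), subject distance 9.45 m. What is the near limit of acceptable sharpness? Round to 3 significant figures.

6.61 m

Hyperfocal distance H = f²/(N·c) + f = 35²/(3.5 × 0.016) + 35 = 1225/0.056 + 35 ≈ 21910.0 mm ≈ 21.91 m.
Near limit Dn = s·(H − f)/(H + s − 2f) = 9450 × (21910.0 − 35) / (21910.0 + 9450 − 2 × 35) = 9450 × 21875.0 / 31290.0 ≈ 6606.5 mm ≈ 6.61 m.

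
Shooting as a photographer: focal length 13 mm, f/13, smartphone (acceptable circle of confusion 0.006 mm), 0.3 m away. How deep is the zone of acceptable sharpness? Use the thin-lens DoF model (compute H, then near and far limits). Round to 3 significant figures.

80.9 mm

Hyperfocal distance H = f²/(N·c) + f = 13²/(13 × 0.006) + 13 = 169/0.078 + 13 ≈ 2179.7 mm ≈ 2.180 m.
Near limit Dn = s·(H − f)/(H + s − 2f) = 300 × (2179.7 − 13) / (2179.7 + 300 − 2 × 13) = 300 × 2166.7 / 2453.7 ≈ 264.910 mm.
Far limit Df = s·(H − f)/(H − s) = 300 × (2179.7 − 13) / (2179.7 − 300) = 300 × 2166.7 / 1879.7 ≈ 345.806 mm.
Depth of field = Df − Dn = 345.806 − 264.910 ≈ 80.896 mm.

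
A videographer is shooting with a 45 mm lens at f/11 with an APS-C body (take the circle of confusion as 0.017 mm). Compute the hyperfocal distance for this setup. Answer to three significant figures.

Hyperfocal distance H = f²/(N·c) + f = 45²/(11 × 0.017) + 45 = 2025/0.187 + 45 ≈ 10873.9 mm ≈ 10.9 m.

10.9 m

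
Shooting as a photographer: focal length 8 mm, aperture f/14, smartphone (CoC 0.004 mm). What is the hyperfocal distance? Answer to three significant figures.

1.15 m

Hyperfocal distance H = f²/(N·c) + f = 8²/(14 × 0.004) + 8 = 64/0.056 + 8 ≈ 1150.9 mm ≈ 1.15 m.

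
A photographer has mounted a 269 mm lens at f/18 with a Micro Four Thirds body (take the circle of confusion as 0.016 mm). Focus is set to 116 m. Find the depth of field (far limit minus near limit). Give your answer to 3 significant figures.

136 m

Hyperfocal distance H = f²/(N·c) + f = 269²/(18 × 0.016) + 269 = 72361/0.288 + 269 ≈ 251522.5 mm ≈ 251.5 m.
Near limit Dn = s·(H − f)/(H + s − 2f) = 116000 × (251522.5 − 269) / (251522.5 + 116000 − 2 × 269) = 116000 × 251253.5 / 366984.5 ≈ 79419 mm.
Far limit Df = s·(H − f)/(H − s) = 116000 × (251522.5 − 269) / (251522.5 − 116000) = 116000 × 251253.5 / 135522.5 ≈ 215060 mm.
Depth of field = Df − Dn = 215060 − 79419 ≈ 135641 mm ≈ 136 m.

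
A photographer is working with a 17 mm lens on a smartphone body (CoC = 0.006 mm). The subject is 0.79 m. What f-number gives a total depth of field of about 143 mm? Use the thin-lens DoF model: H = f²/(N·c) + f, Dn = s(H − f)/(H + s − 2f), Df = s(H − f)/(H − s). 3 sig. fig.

f/5.59

Write h = H − f = f²/(N·c). The thin-lens limits are Dn = s·h/(h + (s−f)) and Df = s·h/(h − (s−f)), so DoF = Df − Dn = 2·s·(s−f)·h / (h² − (s−f)²).
That is a quadratic in h: DoF·h² − 2·s·(s−f)·h − DoF·(s−f)² = 0 ⇒ h = (s−f)·(s + √(s² + DoF²)) / DoF = 773 × (790 + √(790² + 143²)) / 143 = 773 × (790 + 802.838) / 143 ≈ 8610.2 mm.
Then N = f²/(c·h) = 17² / (0.006 × 8610.2) = 289 / 51.661 ≈ 5.59.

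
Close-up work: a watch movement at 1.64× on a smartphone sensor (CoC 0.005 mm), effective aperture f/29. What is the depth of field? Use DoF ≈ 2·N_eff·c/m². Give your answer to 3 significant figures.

At magnification m, DoF ≈ 2·N_eff·c/m² = 2 × 29 × 0.005 / 1.64² = 0.29 / 2.69 ≈ 0.108 mm.

0.108 mm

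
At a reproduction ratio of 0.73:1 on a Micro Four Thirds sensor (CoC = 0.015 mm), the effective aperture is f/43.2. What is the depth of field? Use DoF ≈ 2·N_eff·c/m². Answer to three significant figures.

2.43 mm

At magnification m, DoF ≈ 2·N_eff·c/m² = 2 × 43.2 × 0.015 / 0.73² = 1.296 / 0.5329 ≈ 2.43 mm.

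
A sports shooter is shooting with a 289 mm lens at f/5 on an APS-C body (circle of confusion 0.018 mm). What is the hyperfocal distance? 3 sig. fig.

928 m

Hyperfocal distance H = f²/(N·c) + f = 289²/(5 × 0.018) + 289 = 83521/0.09 + 289 ≈ 928300.1 mm ≈ 928 m.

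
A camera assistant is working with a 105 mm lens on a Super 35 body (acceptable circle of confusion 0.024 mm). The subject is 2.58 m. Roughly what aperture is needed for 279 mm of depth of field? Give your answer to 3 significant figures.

Write h = H − f = f²/(N·c). The thin-lens limits are Dn = s·h/(h + (s−f)) and Df = s·h/(h − (s−f)), so DoF = Df − Dn = 2·s·(s−f)·h / (h² − (s−f)²).
That is a quadratic in h: DoF·h² − 2·s·(s−f)·h − DoF·(s−f)² = 0 ⇒ h = (s−f)·(s + √(s² + DoF²)) / DoF = 2475 × (2580 + √(2580² + 279²)) / 279 = 2475 × (2580 + 2595.04) / 279 ≈ 45908 mm.
Then N = f²/(c·h) = 105² / (0.024 × 45908) = 11025 / 1101.8 ≈ 10.

f/10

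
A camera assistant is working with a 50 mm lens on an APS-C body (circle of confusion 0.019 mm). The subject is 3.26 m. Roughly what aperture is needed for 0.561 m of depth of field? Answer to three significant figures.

Write h = H − f = f²/(N·c). The thin-lens limits are Dn = s·h/(h + (s−f)) and Df = s·h/(h − (s−f)), so DoF = Df − Dn = 2·s·(s−f)·h / (h² − (s−f)²).
That is a quadratic in h: DoF·h² − 2·s·(s−f)·h − DoF·(s−f)² = 0 ⇒ h = (s−f)·(s + √(s² + DoF²)) / DoF = 3210 × (3260 + √(3260² + 561²)) / 561 = 3210 × (3260 + 3307.92) / 561 ≈ 37581 mm.
Then N = f²/(c·h) = 50² / (0.019 × 37581) = 2500 / 714.04 ≈ 3.50.

f/3.50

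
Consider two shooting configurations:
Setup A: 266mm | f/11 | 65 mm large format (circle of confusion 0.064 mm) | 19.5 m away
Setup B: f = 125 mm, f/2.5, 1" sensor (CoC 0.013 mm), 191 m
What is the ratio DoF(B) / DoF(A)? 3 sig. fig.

23.2

Setup A: H = 266²/(11×0.064) + 266 ≈ 100771.7 mm; DoF = Df − Dn = 24114.9 − 16367.7 ≈ 7747.2 mm.
Setup B: H = 125²/(2.5×0.013) + 125 ≈ 480894.2 mm; DoF = Df − Dn = 316760 − 136720 ≈ 180040 mm.
Ratio = 180040 / 7747.2 ≈ 23.2.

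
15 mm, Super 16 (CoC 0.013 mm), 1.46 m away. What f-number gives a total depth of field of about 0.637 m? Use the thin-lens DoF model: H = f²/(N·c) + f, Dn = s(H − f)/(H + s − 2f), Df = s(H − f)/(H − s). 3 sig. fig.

f/2.50

Write h = H − f = f²/(N·c). The thin-lens limits are Dn = s·h/(h + (s−f)) and Df = s·h/(h − (s−f)), so DoF = Df − Dn = 2·s·(s−f)·h / (h² − (s−f)²).
That is a quadratic in h: DoF·h² − 2·s·(s−f)·h − DoF·(s−f)² = 0 ⇒ h = (s−f)·(s + √(s² + DoF²)) / DoF = 1445 × (1460 + √(1460² + 637²)) / 637 = 1445 × (1460 + 1592.91) / 637 ≈ 6925.4 mm.
Then N = f²/(c·h) = 15² / (0.013 × 6925.4) = 225 / 90.030 ≈ 2.50.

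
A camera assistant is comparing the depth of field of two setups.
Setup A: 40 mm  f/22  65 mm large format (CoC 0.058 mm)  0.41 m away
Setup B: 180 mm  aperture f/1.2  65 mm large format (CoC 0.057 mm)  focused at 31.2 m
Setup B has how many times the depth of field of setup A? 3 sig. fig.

15.5

Setup A: H = 40²/(22×0.058) + 40 ≈ 1293.9 mm; DoF = Df − Dn = 581.62 − 316.58 ≈ 265.04 mm.
Setup B: H = 180²/(1.2×0.057) + 180 ≈ 473864.2 mm; DoF = Df − Dn = 33386.4 − 29282.4 ≈ 4104.0 mm.
Ratio = 4104.0 / 265.04 ≈ 15.5.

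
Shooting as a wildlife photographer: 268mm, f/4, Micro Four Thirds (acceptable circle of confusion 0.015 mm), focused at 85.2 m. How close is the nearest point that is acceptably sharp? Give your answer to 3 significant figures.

79.6 m

Hyperfocal distance H = f²/(N·c) + f = 268²/(4 × 0.015) + 268 = 71824/0.06 + 268 ≈ 1197334.7 mm ≈ 1197 m.
Near limit Dn = s·(H − f)/(H + s − 2f) = 85200 × (1197334.7 − 268) / (1197334.7 + 85200 − 2 × 268) = 85200 × 1197066.7 / 1281998.7 ≈ 79556 mm ≈ 79.6 m.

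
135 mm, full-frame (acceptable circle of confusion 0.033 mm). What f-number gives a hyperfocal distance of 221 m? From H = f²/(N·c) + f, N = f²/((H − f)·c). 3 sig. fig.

f/2.50

Rearrange H = f²/(N·c) + f for N: N = f² / ((H − f)·c).
N = 135² / ((221000 − 135) × 0.033) = 18225 / 7289 ≈ 2.50.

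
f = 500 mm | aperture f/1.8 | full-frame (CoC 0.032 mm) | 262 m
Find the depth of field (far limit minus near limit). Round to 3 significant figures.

Hyperfocal distance H = f²/(N·c) + f = 500²/(1.8 × 0.032) + 500 = 250000/0.0576 + 500 ≈ 4340777.8 mm ≈ 4341 m.
Near limit Dn = s·(H − f)/(H + s − 2f) = 262000 × (4340777.8 − 500) / (4340777.8 + 262000 − 2 × 500) = 262000 × 4340277.8 / 4601777.8 ≈ 247112 mm.
Far limit Df = s·(H − f)/(H − s) = 262000 × (4340777.8 − 500) / (4340777.8 − 262000) = 262000 × 4340277.8 / 4078777.8 ≈ 278797 mm.
Depth of field = Df − Dn = 278797 − 247112 ≈ 31685 mm ≈ 31.7 m.

31.7 m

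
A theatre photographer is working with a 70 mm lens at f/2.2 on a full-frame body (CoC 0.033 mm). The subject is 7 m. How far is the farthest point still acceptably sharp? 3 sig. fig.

7.80 m

Hyperfocal distance H = f²/(N·c) + f = 70²/(2.2 × 0.033) + 70 = 4900/0.0726 + 70 ≈ 67563.1 mm ≈ 67.56 m.
Far limit Df = s·(H − f)/(H − s) = 7000 × (67563.1 − 70) / (67563.1 − 7000) = 7000 × 67493.1 / 60563.1 ≈ 7801.0 mm ≈ 7.80 m.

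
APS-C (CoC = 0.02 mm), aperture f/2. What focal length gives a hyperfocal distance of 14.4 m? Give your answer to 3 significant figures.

24.0 mm

From H = f²/(N·c) + f, with f ≪ H: f ≈ √(H·N·c) = √(14400 × 2 × 0.02) = √576.00 ≈ 24.00 mm.
The +f correction barely moves this — solving exactly, f² + N·c·f − N·c·H = 0 ⇒ f = (−N·c + √((N·c)² + 4·N·c·H))/2 = (−0.04 + √2304.0)/2 ≈ 23.980 mm, so f ≈ 24.0 mm.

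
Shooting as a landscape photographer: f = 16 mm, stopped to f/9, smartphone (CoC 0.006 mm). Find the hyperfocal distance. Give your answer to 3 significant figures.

Hyperfocal distance H = f²/(N·c) + f = 16²/(9 × 0.006) + 16 = 256/0.054 + 16 ≈ 4756.7 mm ≈ 4.76 m.

4.76 m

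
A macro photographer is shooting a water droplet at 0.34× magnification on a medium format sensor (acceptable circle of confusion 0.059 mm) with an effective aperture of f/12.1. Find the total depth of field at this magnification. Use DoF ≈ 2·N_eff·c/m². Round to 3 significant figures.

12.4 mm

At magnification m, DoF ≈ 2·N_eff·c/m² = 2 × 12.1 × 0.059 / 0.34² = 1.428 / 0.1156 ≈ 12.4 mm.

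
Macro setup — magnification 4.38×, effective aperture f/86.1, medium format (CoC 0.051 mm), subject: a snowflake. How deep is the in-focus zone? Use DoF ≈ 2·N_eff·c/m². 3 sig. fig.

At magnification m, DoF ≈ 2·N_eff·c/m² = 2 × 86.1 × 0.051 / 4.38² = 8.782 / 19.18 ≈ 0.458 mm.

0.458 mm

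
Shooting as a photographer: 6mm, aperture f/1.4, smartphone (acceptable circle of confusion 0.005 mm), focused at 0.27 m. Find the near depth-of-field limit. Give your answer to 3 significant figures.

Hyperfocal distance H = f²/(N·c) + f = 6²/(1.4 × 0.005) + 6 = 36/0.007 + 6 ≈ 5148.9 mm ≈ 5.149 m.
Near limit Dn = s·(H − f)/(H + s − 2f) = 270 × (5148.9 − 6) / (5148.9 + 270 − 2 × 6) = 270 × 5142.9 / 5406.9 ≈ 256.82 mm.

257 mm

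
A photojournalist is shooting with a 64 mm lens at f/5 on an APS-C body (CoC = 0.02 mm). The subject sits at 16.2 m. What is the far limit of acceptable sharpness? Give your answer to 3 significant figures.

Hyperfocal distance H = f²/(N·c) + f = 64²/(5 × 0.02) + 64 = 4096/0.1 + 64 ≈ 41024.0 mm ≈ 41.02 m.
Far limit Df = s·(H − f)/(H − s) = 16200 × (41024.0 − 64) / (41024.0 − 16200) = 16200 × 40960.0 / 24824.0 ≈ 26730 mm ≈ 26.7 m.

26.7 m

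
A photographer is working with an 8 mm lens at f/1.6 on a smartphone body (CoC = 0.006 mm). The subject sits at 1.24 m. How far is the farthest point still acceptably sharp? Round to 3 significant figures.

Hyperfocal distance H = f²/(N·c) + f = 8²/(1.6 × 0.006) + 8 = 64/0.0096 + 8 ≈ 6674.7 mm ≈ 6.675 m.
Far limit Df = s·(H − f)/(H − s) = 1240 × (6674.7 − 8) / (6674.7 − 1240) = 1240 × 6666.7 / 5434.7 ≈ 1521.1 mm ≈ 1.52 m.

1.52 m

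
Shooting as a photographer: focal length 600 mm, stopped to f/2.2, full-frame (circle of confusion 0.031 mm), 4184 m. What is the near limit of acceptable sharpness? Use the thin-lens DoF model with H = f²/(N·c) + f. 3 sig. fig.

2330 m

Hyperfocal distance H = f²/(N·c) + f = 600²/(2.2 × 0.031) + 600 = 360000/0.0682 + 600 ≈ 5279192.4 mm ≈ 5279 m.
Near limit Dn = s·(H − f)/(H + s − 2f) = 4184000 × (5279192.4 − 600) / (5279192.4 + 4184000 − 2 × 600) = 4184000 × 5278592.4 / 9461992.4 ≈ 2334142 mm ≈ 2330 m.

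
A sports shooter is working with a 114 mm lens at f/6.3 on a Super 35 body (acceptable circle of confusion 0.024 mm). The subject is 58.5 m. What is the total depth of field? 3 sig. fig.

148 m

Hyperfocal distance H = f²/(N·c) + f = 114²/(6.3 × 0.024) + 114 = 12996/0.1512 + 114 ≈ 86066.4 mm ≈ 86.07 m.
Near limit Dn = s·(H − f)/(H + s − 2f) = 58500 × (86066.4 − 114) / (86066.4 + 58500 − 2 × 114) = 58500 × 85952.4 / 144338.4 ≈ 34836 mm.
Far limit Df = s·(H − f)/(H − s) = 58500 × (86066.4 − 114) / (86066.4 − 58500) = 58500 × 85952.4 / 27566.4 ≈ 182404 mm.
Depth of field = Df − Dn = 182404 − 34836 ≈ 147568 mm ≈ 148 m.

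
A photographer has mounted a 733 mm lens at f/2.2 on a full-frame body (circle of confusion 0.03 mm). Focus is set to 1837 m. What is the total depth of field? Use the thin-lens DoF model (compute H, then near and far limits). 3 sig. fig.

873 m

Hyperfocal distance H = f²/(N·c) + f = 733²/(2.2 × 0.03) + 733 = 537289/0.066 + 733 ≈ 8141475.4 mm ≈ 8141 m.
Near limit Dn = s·(H − f)/(H + s − 2f) = 1837000 × (8141475.4 − 733) / (8141475.4 + 1837000 − 2 × 733) = 1837000 × 8140742.4 / 9977009.4 ≈ 1498900 mm.
Far limit Df = s·(H − f)/(H − s) = 1837000 × (8141475.4 − 733) / (8141475.4 − 1837000) = 1837000 × 8140742.4 / 6304475.4 ≈ 2372052 mm.
Depth of field = Df − Dn = 2372052 − 1498900 ≈ 873152 mm ≈ 873 m.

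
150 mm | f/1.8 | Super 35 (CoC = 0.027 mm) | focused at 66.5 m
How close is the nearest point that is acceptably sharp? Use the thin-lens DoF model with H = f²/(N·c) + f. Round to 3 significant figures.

Hyperfocal distance H = f²/(N·c) + f = 150²/(1.8 × 0.027) + 150 = 22500/0.0486 + 150 ≈ 463113.0 mm ≈ 463.1 m.
Near limit Dn = s·(H − f)/(H + s − 2f) = 66500 × (463113.0 − 150) / (463113.0 + 66500 − 2 × 150) = 66500 × 462963.0 / 529313.0 ≈ 58164 mm ≈ 58.2 m.

58.2 m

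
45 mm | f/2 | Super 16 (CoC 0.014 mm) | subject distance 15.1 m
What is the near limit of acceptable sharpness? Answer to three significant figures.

12.5 m

Hyperfocal distance H = f²/(N·c) + f = 45²/(2 × 0.014) + 45 = 2025/0.028 + 45 ≈ 72366.4 mm ≈ 72.37 m.
Near limit Dn = s·(H − f)/(H + s − 2f) = 15100 × (72366.4 − 45) / (72366.4 + 15100 − 2 × 45) = 15100 × 72321.4 / 87376.4 ≈ 12498 mm ≈ 12.5 m.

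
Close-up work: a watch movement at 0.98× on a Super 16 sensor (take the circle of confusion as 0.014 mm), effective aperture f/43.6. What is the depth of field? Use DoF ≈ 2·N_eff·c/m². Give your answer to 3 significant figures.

At magnification m, DoF ≈ 2·N_eff·c/m² = 2 × 43.6 × 0.014 / 0.98² = 1.221 / 0.9604 ≈ 1.27 mm.

1.27 mm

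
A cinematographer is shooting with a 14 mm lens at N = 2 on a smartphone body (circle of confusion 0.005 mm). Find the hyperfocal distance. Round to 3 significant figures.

19.6 m

Hyperfocal distance H = f²/(N·c) + f = 14²/(2 × 0.005) + 14 = 196/0.01 + 14 ≈ 19614.0 mm ≈ 19.6 m.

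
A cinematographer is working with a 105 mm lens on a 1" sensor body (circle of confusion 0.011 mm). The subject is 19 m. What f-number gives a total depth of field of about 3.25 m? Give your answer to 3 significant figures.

f/4.50

Write h = H − f = f²/(N·c). The thin-lens limits are Dn = s·h/(h + (s−f)) and Df = s·h/(h − (s−f)), so DoF = Df − Dn = 2·s·(s−f)·h / (h² − (s−f)²).
That is a quadratic in h: DoF·h² − 2·s·(s−f)·h − DoF·(s−f)² = 0 ⇒ h = (s−f)·(s + √(s² + DoF²)) / DoF = 18895 × (19000 + √(19000² + 3250²)) / 3250 = 18895 × (19000 + 19276.0) / 3250 ≈ 222531 mm.
Then N = f²/(c·h) = 105² / (0.011 × 222531) = 11025 / 2447.8 ≈ 4.50.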